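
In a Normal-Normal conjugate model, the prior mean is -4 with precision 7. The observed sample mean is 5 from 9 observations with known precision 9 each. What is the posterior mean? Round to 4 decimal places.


Posterior precision = tau0 + n*tau = 7 + 9*9 = 88
Posterior mean = (tau0*mu0 + n*tau*xbar) / posterior_precision
= (7*-4 + 9*9*5) / 88
= 377 / 88 = 4.2841

4.2841


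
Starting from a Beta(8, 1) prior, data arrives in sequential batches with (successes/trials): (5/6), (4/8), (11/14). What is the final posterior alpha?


In sequential Bayesian updating, we sum all successes.
Total successes = 20
Final alpha = 8 + 20 = 28

28


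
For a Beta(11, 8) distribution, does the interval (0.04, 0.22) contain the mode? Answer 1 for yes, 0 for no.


Mode of Beta(a,b) = (a-1)/(a+b-2)
= (11-1)/(11+8-2) = 0.5882
Check: 0.04 <= 0.5882 <= 0.22?
Result: 0

0


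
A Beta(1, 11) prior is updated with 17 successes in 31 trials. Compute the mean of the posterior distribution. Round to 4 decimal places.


After update: Beta(18, 25)
Mean = 18 / (18 + 25) = 18 / 43
= 0.4186

0.4186


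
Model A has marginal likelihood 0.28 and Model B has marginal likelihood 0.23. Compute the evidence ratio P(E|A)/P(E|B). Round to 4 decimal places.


Evidence ratio = P(E|A) / P(E|B)
= 0.28 / 0.23
= 1.2174

1.2174


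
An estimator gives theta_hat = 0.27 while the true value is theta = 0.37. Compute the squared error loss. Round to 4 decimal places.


The squared error loss is (theta_hat - theta)^2
= (0.27 - 0.37)^2
= (-0.1)^2 = 0.01

0.01


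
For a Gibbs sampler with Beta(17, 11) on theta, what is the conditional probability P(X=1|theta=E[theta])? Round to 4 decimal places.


E[theta] = 17/(17+11) = 0.6071
P(X=1|theta) = theta = 0.6071

0.6071


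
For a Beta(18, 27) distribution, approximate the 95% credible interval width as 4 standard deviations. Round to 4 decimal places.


Variance of Beta(a,b) = ab / ((a+b)^2 * (a+b+1))
= 18*27 / ((45)^2 * 46)
= 0.0052
SD = sqrt(0.0052) = 0.0722
Width = 4 * SD = 0.2889

0.2889


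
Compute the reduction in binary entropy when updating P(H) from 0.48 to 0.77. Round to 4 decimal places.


H_before = -p*log2(p) - (1-p)*log2(1-p) for p=0.48: 0.9988
H_after for p=0.77: 0.778
Reduction = 0.9988 - 0.778 = 0.2208

0.2208


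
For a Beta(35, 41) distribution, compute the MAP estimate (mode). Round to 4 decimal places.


MAP = mode = (a-1)/(a+b-2)
= (35-1)/(35+41-2)
= 34/74 = 0.4595

0.4595


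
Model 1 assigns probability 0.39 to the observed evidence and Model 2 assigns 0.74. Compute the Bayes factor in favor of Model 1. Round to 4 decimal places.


BF = P(data|M1) / P(data|M2)
= 0.39 / 0.74 = 0.527

0.527


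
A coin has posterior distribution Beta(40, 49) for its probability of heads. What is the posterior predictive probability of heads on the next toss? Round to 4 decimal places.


Posterior predictive = E[theta] = alpha/(alpha+beta)
= 40/89
= 0.4494

0.4494


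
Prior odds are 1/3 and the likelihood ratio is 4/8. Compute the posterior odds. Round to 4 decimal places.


Posterior odds = prior odds * likelihood ratio
= (1/3) * (4/8)
= 4 / 24
= 0.1667

0.1667


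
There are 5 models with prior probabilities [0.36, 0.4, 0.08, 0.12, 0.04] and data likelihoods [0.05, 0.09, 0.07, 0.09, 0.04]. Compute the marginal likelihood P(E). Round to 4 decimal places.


P(E) = sum over models of P(M_i) * P(E|M_i)
= 0.36*0.05 + 0.4*0.09 + 0.08*0.07 + 0.12*0.09 + 0.04*0.04
= 0.072

0.072


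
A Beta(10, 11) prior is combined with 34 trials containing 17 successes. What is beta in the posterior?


In conjugate updating:
beta_posterior = beta_prior + (n - k)
= 11 + (34 - 17)
= 11 + 17 = 28

28


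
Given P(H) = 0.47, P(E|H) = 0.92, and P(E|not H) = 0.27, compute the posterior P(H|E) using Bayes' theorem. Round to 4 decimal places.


By Bayes' theorem: P(H|E) = P(E|H)*P(H) / P(E)
P(E) = P(E|H)*P(H) + P(E|not H)*P(not H)
P(E) = 0.92*0.47 + 0.27*0.53 = 0.5755
P(H|E) = 0.92*0.47 / 0.5755 = 0.7513

0.7513


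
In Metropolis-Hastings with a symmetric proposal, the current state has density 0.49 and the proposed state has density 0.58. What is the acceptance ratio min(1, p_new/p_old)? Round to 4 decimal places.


Ratio = p_new / p_old = 0.58 / 0.49 = 1.1837
Acceptance = min(1, 1.1837) = 1.0

1.0


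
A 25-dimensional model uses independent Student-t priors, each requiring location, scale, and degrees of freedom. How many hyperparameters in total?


Per parameter: 3 (location, scale, and degrees of freedom).
Total = 25 * 3 = 75

75


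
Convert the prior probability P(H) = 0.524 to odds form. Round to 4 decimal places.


P(not H) = 1 - 0.524 = 0.476
Odds = 0.524 / 0.476 = 1.1008

1.1008


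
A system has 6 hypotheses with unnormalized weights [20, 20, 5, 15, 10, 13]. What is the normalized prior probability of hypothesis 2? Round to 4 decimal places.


The normalized prior is the weight divided by the total.
Total weight = 83
P(H2) = 20 / 83 = 0.241

0.241


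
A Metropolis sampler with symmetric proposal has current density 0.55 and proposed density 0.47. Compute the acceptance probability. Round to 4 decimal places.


For symmetric proposals, acceptance = min(1, pi(x*)/pi(x))
= min(1, 0.47/0.55)
= min(1, 0.8545) = 0.8545

0.8545


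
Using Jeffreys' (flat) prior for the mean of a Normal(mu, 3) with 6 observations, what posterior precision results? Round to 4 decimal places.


Flat prior means prior precision is 0.
Posterior precision = n / sigma^2 = 6/3 = 2.0

2.0


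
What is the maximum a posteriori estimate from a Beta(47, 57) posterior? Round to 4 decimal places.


The MAP estimate equals the mode of the distribution.
Mode of Beta(a,b) = (a-1)/(a+b-2)
= 46/102
= 0.451

0.451


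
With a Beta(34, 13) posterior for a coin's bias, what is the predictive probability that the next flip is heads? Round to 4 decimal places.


The predictive probability equals the posterior mean.
P(next = heads) = alpha / (alpha + beta)
= 34 / 47 = 0.7234

0.7234


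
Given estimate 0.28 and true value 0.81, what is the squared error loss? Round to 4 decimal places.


Squared error = (estimate - true)^2
Difference = -0.53
Loss = -0.53^2 = 0.2809

0.2809


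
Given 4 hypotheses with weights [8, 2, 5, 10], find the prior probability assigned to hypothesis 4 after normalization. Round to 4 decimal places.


To normalize, divide each weight by the sum of all weights.
Sum = 25
Prior(H4) = 10/25 = 0.4

0.4


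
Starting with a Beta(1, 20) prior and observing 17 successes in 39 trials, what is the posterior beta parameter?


Posterior beta = prior beta + failures
Failures = 39 - 17 = 22
beta_post = 20 + 22 = 42

42


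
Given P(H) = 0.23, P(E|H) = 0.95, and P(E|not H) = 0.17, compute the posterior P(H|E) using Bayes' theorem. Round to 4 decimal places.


By Bayes' theorem: P(H|E) = P(E|H)*P(H) / P(E)
P(E) = P(E|H)*P(H) + P(E|not H)*P(not H)
P(E) = 0.95*0.23 + 0.17*0.77 = 0.3494
P(H|E) = 0.95*0.23 / 0.3494 = 0.6254

0.6254


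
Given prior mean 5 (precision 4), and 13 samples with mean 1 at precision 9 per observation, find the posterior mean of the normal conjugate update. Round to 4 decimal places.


The posterior mean is a precision-weighted average of prior and data.
Post. prec. = 4 + 117 = 121
Post. mean = (20 + 117)/121 = 137/121 = 1.1322

1.1322


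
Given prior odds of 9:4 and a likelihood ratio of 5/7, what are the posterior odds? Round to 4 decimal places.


Posterior odds = prior odds * LR
Prior odds = 9/4 = 2.25
LR = 5/7 = 0.7143
Posterior odds = 2.25 * 0.7143 = 1.6071

1.6071


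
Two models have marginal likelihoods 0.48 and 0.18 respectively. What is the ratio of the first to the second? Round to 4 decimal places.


Evidence ratio = 0.48 / 0.18
= 2.6667

2.6667


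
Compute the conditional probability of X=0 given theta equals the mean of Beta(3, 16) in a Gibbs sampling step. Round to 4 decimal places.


Mean of Beta(3, 16) = 0.1579
P(X=0 | theta=0.1579) = 0.8421

0.8421


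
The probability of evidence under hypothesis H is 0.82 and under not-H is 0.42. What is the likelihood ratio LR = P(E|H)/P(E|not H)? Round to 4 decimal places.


LR = 0.82 / 0.42
= 1.9524

1.9524


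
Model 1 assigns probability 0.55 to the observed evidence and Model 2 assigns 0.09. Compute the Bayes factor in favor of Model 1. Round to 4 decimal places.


BF = P(data|M1) / P(data|M2)
= 0.55 / 0.09 = 6.1111

6.1111


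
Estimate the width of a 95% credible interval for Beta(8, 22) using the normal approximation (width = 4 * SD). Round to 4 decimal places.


For Beta(a,b): Var = ab/((a+b)^2(a+b+1))
Var = 0.0063, SD = 0.0794
Approximate 95% CI width = 4 * 0.0794 = 0.3177

0.3177


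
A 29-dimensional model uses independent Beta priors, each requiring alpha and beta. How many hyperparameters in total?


Per parameter: 2 (alpha and beta).
Total = 29 * 2 = 58

58


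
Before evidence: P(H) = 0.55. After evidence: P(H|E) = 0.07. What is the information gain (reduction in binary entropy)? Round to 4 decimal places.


Prior entropy = 0.9928
Posterior entropy = 0.3659
Information gain = 0.9928 - 0.3659 = 0.6269

0.6269


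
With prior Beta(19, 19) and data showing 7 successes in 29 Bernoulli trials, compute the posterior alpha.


Conjugate update: alpha_posterior = alpha_prior + k
= 19 + 7 = 26

26


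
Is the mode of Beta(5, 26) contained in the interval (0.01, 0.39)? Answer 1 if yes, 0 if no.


Mode = (a-1)/(a+b-2) = 4/29 = 0.1379
Interval: (0.01, 0.39)
Contains mode? 1

1


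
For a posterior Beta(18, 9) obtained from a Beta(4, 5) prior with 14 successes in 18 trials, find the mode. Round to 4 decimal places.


Mode = (alpha - 1) / (alpha + beta - 2)
= 17 / 25
= 0.68

0.68


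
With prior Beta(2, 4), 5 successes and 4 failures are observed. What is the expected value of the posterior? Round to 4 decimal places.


Posterior = Beta(7, 8)
E[theta] = alpha/(alpha+beta)
= 7/15 = 0.4667

0.4667


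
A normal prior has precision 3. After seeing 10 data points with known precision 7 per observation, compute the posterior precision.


In the conjugate normal model, precisions add:
tau_posterior = tau_prior + n * tau_data
= 3 + 10*7 = 73

73


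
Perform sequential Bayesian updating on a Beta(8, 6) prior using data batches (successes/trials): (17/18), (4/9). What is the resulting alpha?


Accumulate successes: 21
Posterior alpha = prior alpha + sum of successes
= 8 + 21 = 29

29


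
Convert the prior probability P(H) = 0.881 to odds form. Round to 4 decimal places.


P(not H) = 1 - 0.881 = 0.119
Odds = 0.881 / 0.119 = 7.4034

7.4034


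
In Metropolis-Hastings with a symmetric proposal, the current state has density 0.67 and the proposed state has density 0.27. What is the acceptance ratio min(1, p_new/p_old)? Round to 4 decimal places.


Ratio = p_new / p_old = 0.27 / 0.67 = 0.403
Acceptance = min(1, 0.403) = 0.403

0.403


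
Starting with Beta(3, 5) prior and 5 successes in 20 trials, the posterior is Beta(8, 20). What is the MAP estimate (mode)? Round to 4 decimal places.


The mode of Beta(a, b) when a > 1 and b > 1 is (a-1)/(a+b-2)
= (8 - 1) / (8 + 20 - 2)
= 7 / 26
= 0.2692

0.2692


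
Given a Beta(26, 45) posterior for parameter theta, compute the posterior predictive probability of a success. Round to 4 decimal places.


For a Beta-Bernoulli model, the predictive probability is the mean:
P(success) = 26/(26+45) = 26/71 = 0.3662

0.3662


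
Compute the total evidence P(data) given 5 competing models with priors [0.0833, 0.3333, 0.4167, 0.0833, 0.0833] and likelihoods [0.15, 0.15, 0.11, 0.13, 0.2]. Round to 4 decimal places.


Marginal likelihood = sum P(model_i) * P(data|model_i)
Model 1: 0.0833 * 0.15 = 0.0125
Model 2: 0.3333 * 0.15 = 0.05
Model 3: 0.4167 * 0.11 = 0.0458
Model 4: 0.0833 * 0.13 = 0.0108
Model 5: 0.0833 * 0.2 = 0.0167
Total = 0.1358

0.1358


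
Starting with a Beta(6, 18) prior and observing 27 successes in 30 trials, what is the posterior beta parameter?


Posterior beta = prior beta + failures
Failures = 30 - 27 = 3
beta_post = 18 + 3 = 21

21


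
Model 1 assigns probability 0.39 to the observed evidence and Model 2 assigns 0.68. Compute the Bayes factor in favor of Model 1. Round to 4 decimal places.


BF = P(data|M1) / P(data|M2)
= 0.39 / 0.68 = 0.5735

0.5735


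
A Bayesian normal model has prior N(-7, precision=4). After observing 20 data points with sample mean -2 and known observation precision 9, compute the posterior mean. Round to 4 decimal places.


Posterior mean = (prior_precision * prior_mean + n * data_precision * data_mean) / (prior_precision + n * data_precision)
Numerator = 4*-7 + 20*9*-2 = -388
Denominator = 4 + 20*9 = 184
Posterior mean = -2.1087

-2.1087


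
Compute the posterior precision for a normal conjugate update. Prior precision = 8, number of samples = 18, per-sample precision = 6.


tau_post = tau_0 + n * tau
= 8 + 18 * 6 = 116

116


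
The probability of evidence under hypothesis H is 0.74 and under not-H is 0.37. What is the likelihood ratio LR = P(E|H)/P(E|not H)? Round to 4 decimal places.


LR = 0.74 / 0.37
= 2.0

2.0


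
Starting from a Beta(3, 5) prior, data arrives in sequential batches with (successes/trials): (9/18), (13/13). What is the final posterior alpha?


In sequential Bayesian updating, we sum all successes.
Total successes = 22
Final alpha = 3 + 22 = 25

25


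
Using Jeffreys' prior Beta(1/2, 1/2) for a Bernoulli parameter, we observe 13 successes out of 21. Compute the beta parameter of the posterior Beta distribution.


Conjugate update: Beta(0.5 + k, 0.5 + n - k).
k = 13, n - k = 8
Posterior beta = 0.5 + (n - k) = 0.5 + 8 = 8.5

8.5


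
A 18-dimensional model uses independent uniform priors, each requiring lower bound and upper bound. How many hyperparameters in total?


Per parameter: 2 (lower bound and upper bound).
Total = 18 * 2 = 36

36


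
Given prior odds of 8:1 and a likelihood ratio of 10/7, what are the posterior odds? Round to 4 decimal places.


Posterior odds = prior odds * LR
Prior odds = 8/1 = 8.0
LR = 10/7 = 1.4286
Posterior odds = 8.0 * 1.4286 = 11.4286

11.4286


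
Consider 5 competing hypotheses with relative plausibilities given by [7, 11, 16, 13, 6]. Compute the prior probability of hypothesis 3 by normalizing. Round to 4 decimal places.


Sum of weights = 7 + 11 + 16 + 13 + 6 = 53
Normalized prior for H3 = 16 / 53
= 0.3019

0.3019


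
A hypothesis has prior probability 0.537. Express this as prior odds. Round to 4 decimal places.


Odds = P(H) / P(not H) = 0.537 / 0.463
= 1.1598

1.1598


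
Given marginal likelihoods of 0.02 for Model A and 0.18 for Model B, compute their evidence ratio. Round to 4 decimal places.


Ratio = ML(A) / ML(B) = 0.02/0.18
= 0.1111

0.1111


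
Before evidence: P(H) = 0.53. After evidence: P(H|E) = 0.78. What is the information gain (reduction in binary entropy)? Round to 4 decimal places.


Prior entropy = 0.9974
Posterior entropy = 0.7602
Information gain = 0.9974 - 0.7602 = 0.2372

0.2372


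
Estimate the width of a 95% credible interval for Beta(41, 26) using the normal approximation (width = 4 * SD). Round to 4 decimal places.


For Beta(a,b): Var = ab/((a+b)^2(a+b+1))
Var = 0.0035, SD = 0.0591
Approximate 95% CI width = 4 * 0.0591 = 0.2364

0.2364


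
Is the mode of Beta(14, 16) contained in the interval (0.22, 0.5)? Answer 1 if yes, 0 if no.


Mode = (a-1)/(a+b-2) = 13/28 = 0.4643
Interval: (0.22, 0.5)
Contains mode? 1

1


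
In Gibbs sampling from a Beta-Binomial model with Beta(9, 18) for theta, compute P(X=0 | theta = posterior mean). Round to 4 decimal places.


Posterior mean = alpha/(alpha+beta) = 9/27 = 0.3333
P(X=0|theta=mean) = 1 - theta = 0.6667

0.6667


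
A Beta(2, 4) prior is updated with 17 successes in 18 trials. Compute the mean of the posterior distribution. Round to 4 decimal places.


After update: Beta(19, 5)
Mean = 19 / (19 + 5) = 19 / 24
= 0.7917

0.7917


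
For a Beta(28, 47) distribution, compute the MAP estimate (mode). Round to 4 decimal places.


MAP = mode = (a-1)/(a+b-2)
= (28-1)/(28+47-2)
= 27/73 = 0.3699

0.3699


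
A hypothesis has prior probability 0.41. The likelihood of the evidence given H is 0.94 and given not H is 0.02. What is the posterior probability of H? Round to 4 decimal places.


Using Bayes' theorem:
P(E) = 0.41 * 0.94 + 0.59 * 0.02
P(E) = 0.3972
P(H|E) = (0.41 * 0.94) / 0.3972 = 0.9703

0.9703


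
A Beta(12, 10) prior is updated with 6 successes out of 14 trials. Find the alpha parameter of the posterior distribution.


In the Beta-Binomial conjugate update:
alpha_post = alpha_prior + successes
= 12 + 6
= 18

18


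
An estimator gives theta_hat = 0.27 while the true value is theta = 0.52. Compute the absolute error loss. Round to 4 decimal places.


The absolute error loss is |theta_hat - theta|
= |0.27 - 0.52|
= 0.25

0.25


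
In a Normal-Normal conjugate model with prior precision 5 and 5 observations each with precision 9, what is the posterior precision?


Posterior precision = prior precision + n * observation precision
= 5 + 5 * 9
= 5 + 45 = 50

50


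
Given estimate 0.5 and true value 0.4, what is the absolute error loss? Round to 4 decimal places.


Absolute error = |estimate - true|
= |0.1| = 0.1

0.1


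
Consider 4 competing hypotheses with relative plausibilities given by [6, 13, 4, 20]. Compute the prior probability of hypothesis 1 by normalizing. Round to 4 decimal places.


Sum of weights = 6 + 13 + 4 + 20 = 43
Normalized prior for H1 = 6 / 43
= 0.1395

0.1395


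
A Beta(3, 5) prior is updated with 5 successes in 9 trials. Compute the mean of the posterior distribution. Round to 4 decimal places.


After update: Beta(8, 9)
Mean = 8 / (8 + 9) = 8 / 17
= 0.4706

0.4706


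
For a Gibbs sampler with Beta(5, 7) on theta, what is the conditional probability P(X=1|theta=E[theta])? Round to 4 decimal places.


E[theta] = 5/(5+7) = 0.4167
P(X=1|theta) = theta = 0.4167

0.4167


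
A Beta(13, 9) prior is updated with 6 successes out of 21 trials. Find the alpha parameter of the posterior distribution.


In the Beta-Binomial conjugate update:
alpha_post = alpha_prior + successes
= 13 + 6
= 19

19


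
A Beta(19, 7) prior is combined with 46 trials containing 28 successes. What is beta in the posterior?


In conjugate updating:
beta_posterior = beta_prior + (n - k)
= 7 + (46 - 28)
= 7 + 18 = 25

25


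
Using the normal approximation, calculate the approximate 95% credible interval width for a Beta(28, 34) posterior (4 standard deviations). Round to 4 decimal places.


Var(Beta) = 28*34/(62^2 * 63) = 0.0039
SD = 0.0627
Width ~ 4*SD = 0.2508

0.2508


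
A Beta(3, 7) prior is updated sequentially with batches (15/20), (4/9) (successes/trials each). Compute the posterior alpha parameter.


Sequential conjugate updating is equivalent to a single batch update.
Total successes across all batches = 19
alpha_posterior = alpha_prior + total_successes = 3 + 19
= 22

22


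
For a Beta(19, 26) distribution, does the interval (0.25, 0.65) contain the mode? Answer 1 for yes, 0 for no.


Mode of Beta(a,b) = (a-1)/(a+b-2)
= (19-1)/(19+26-2) = 0.4186
Check: 0.25 <= 0.4186 <= 0.65?
Result: 1

1


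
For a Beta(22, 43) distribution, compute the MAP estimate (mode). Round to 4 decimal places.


MAP = mode = (a-1)/(a+b-2)
= (22-1)/(22+43-2)
= 21/63 = 0.3333

0.3333


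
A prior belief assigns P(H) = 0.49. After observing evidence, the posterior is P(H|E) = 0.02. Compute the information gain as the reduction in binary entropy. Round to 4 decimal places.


H(prior) = -0.49*log2(0.49) - 0.51*log2(0.51)
= 0.9997
H(post) = -0.02*log2(0.02) - 0.98*log2(0.98)
= 0.1414
IG = 0.9997 - 0.1414 = 0.8583

0.8583


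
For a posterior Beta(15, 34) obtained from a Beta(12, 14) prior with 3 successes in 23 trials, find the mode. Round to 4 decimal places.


Mode = (alpha - 1) / (alpha + beta - 2)
= 14 / 47
= 0.2979

0.2979


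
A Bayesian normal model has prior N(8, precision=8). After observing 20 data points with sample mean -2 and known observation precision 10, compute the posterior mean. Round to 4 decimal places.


Posterior mean = (prior_precision * prior_mean + n * data_precision * data_mean) / (prior_precision + n * data_precision)
Numerator = 8*8 + 20*10*-2 = -336
Denominator = 8 + 20*10 = 208
Posterior mean = -1.6154

-1.6154


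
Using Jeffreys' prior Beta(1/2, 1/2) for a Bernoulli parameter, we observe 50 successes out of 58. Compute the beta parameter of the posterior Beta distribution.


Conjugate update: Beta(0.5 + k, 0.5 + n - k).
k = 50, n - k = 8
Posterior beta = 0.5 + (n - k) = 0.5 + 8 = 8.5

8.5


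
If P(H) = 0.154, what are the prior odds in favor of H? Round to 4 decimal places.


Prior odds = P(H) / (1 - P(H))
= 0.154 / 0.846
= 0.182

0.182


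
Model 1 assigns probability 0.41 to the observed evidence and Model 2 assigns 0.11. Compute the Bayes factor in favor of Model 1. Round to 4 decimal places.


BF = P(data|M1) / P(data|M2)
= 0.41 / 0.11 = 3.7273

3.7273


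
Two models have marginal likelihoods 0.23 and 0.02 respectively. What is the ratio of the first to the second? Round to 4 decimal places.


Evidence ratio = 0.23 / 0.02
= 11.5

11.5


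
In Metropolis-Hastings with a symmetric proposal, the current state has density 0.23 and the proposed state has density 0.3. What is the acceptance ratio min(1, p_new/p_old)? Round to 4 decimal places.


Ratio = p_new / p_old = 0.3 / 0.23 = 1.3043
Acceptance = min(1, 1.3043) = 1.0

1.0


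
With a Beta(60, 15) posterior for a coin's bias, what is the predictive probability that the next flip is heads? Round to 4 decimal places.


The predictive probability equals the posterior mean.
P(next = heads) = alpha / (alpha + beta)
= 60 / 75 = 0.8

0.8


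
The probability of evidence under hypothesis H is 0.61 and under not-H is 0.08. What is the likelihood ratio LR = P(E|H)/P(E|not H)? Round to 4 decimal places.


LR = 0.61 / 0.08
= 7.625

7.625


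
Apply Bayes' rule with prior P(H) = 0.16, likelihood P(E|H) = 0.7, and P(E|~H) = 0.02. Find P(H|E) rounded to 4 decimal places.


Step 1: Compute marginal P(E) = P(E|H)P(H) + P(E|~H)P(~H)
= 0.7*0.16 + 0.02*0.84 = 0.1288
Step 2: P(H|E) = P(E|H)P(H)/P(E) = 0.112/0.1288
= 0.8696

0.8696


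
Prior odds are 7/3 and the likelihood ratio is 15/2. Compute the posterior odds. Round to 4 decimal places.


Posterior odds = prior odds * likelihood ratio
= (7/3) * (15/2)
= 105 / 6
= 17.5

17.5


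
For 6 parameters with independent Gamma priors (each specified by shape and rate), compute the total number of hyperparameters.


A Gamma prior has 2 hyperparameters per parameter.
Total = 6 * 2 = 12

12


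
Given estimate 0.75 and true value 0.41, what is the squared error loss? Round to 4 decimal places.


Squared error = (estimate - true)^2
Difference = 0.34
Loss = 0.34^2 = 0.1156

0.1156


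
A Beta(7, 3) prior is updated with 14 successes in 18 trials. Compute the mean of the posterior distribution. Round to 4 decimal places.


After update: Beta(21, 7)
Mean = 21 / (21 + 7) = 21 / 28
= 0.75

0.75


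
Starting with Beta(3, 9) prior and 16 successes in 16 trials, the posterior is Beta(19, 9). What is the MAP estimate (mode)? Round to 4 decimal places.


The mode of Beta(a, b) when a > 1 and b > 1 is (a-1)/(a+b-2)
= (19 - 1) / (19 + 9 - 2)
= 18 / 26
= 0.6923

0.6923


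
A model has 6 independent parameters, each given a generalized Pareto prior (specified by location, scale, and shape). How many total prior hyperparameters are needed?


Each generalized Pareto prior needs 3 hyperparameters (location, scale, and shape).
Total = 3 * 6 = 18

18


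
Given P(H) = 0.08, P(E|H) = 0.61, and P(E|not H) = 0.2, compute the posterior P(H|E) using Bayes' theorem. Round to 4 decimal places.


By Bayes' theorem: P(H|E) = P(E|H)*P(H) / P(E)
P(E) = P(E|H)*P(H) + P(E|not H)*P(not H)
P(E) = 0.61*0.08 + 0.2*0.92 = 0.2328
P(H|E) = 0.61*0.08 / 0.2328 = 0.2096

0.2096


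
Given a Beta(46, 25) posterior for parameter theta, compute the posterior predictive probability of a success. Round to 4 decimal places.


For a Beta-Bernoulli model, the predictive probability is the mean:
P(success) = 46/(46+25) = 46/71 = 0.6479

0.6479


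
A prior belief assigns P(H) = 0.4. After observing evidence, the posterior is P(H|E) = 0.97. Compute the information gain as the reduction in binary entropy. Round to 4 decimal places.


H(prior) = -0.4*log2(0.4) - 0.6*log2(0.6)
= 0.971
H(post) = -0.97*log2(0.97) - 0.03*log2(0.03)
= 0.1944
IG = 0.971 - 0.1944 = 0.7766

0.7766


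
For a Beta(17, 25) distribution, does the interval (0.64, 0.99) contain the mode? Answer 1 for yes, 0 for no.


Mode of Beta(a,b) = (a-1)/(a+b-2)
= (17-1)/(17+25-2) = 0.4
Check: 0.64 <= 0.4 <= 0.99?
Result: 0

0


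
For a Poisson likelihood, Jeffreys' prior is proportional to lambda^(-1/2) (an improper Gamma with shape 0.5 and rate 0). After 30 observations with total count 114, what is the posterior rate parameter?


Jeffreys' prior for Poisson is proportional to lambda^(-1/2).
Posterior is Gamma(0.5 + S, 0 + n) = Gamma(0.5 + 114, 30).
Posterior rate = 0 + n = 30

30.0


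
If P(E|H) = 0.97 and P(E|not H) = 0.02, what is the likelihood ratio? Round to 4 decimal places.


Likelihood ratio = P(E|H) / P(E|not H)
= 0.97 / 0.02
= 48.5

48.5


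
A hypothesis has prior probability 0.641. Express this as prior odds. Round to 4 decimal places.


Odds = P(H) / P(not H) = 0.641 / 0.359
= 1.7855

1.7855


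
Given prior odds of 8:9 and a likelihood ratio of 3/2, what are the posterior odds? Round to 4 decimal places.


Posterior odds = prior odds * LR
Prior odds = 8/9 = 0.8889
LR = 3/2 = 1.5
Posterior odds = 0.8889 * 1.5 = 1.3333

1.3333


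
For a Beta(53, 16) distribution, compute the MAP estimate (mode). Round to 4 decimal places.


MAP = mode = (a-1)/(a+b-2)
= (53-1)/(53+16-2)
= 52/67 = 0.7761

0.7761


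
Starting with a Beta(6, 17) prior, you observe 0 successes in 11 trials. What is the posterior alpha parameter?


For a Beta-Binomial conjugate model:
Posterior alpha = prior alpha + number of successes
= 6 + 0 = 6

6


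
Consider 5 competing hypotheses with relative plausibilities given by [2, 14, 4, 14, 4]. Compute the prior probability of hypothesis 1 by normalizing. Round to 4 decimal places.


Sum of weights = 2 + 14 + 4 + 14 + 4 = 38
Normalized prior for H1 = 2 / 38
= 0.0526

0.0526


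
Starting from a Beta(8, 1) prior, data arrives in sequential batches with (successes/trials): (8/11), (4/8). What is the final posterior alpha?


In sequential Bayesian updating, we sum all successes.
Total successes = 12
Final alpha = 8 + 12 = 20

20


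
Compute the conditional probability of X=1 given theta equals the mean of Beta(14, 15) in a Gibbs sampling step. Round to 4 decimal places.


Mean of Beta(14, 15) = 0.4828
P(X=1 | theta=0.4828) = 0.4828

0.4828


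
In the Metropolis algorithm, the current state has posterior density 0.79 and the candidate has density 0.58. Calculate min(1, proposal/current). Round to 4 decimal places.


Ratio = 0.58/0.79 = 0.7342
Acceptance probability = min(1, 0.7342)
= 0.7342

0.7342


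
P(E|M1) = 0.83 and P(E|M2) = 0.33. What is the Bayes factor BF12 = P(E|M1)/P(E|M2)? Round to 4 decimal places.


Bayes factor BF12 = P(E|M1) / P(E|M2)
= 0.83 / 0.33
= 2.5152

2.5152


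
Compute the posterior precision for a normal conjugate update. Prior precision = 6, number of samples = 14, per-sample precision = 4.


tau_post = tau_0 + n * tau
= 6 + 14 * 4 = 62

62


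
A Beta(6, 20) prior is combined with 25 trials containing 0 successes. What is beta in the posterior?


In conjugate updating:
beta_posterior = beta_prior + (n - k)
= 20 + (25 - 0)
= 20 + 25 = 45

45


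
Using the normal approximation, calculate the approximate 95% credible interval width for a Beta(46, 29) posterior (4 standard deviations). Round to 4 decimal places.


Var(Beta) = 46*29/(75^2 * 76) = 0.0031
SD = 0.0559
Width ~ 4*SD = 0.2234

0.2234


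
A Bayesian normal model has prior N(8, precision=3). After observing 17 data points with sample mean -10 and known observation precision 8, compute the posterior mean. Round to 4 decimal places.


Posterior mean = (prior_precision * prior_mean + n * data_precision * data_mean) / (prior_precision + n * data_precision)
Numerator = 3*8 + 17*8*-10 = -1336
Denominator = 3 + 17*8 = 139
Posterior mean = -9.6115

-9.6115


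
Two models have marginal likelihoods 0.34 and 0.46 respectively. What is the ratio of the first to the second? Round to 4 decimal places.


Evidence ratio = 0.34 / 0.46
= 0.7391

0.7391


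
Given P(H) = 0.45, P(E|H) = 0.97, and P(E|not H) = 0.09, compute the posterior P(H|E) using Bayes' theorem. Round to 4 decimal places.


By Bayes' theorem: P(H|E) = P(E|H)*P(H) / P(E)
P(E) = P(E|H)*P(H) + P(E|not H)*P(not H)
P(E) = 0.97*0.45 + 0.09*0.55 = 0.486
P(H|E) = 0.97*0.45 / 0.486 = 0.8981

0.8981


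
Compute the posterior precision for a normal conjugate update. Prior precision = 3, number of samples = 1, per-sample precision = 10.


tau_post = tau_0 + n * tau
= 3 + 1 * 10 = 13

13


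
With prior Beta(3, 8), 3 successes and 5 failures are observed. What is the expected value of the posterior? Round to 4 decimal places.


Posterior = Beta(6, 13)
E[theta] = alpha/(alpha+beta)
= 6/19 = 0.3158

0.3158


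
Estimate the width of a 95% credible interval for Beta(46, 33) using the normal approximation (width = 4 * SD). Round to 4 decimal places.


For Beta(a,b): Var = ab/((a+b)^2(a+b+1))
Var = 0.003, SD = 0.0551
Approximate 95% CI width = 4 * 0.0551 = 0.2206

0.2206


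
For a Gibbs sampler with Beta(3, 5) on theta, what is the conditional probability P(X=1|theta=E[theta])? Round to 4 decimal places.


E[theta] = 3/(3+5) = 0.375
P(X=1|theta) = theta = 0.375

0.375


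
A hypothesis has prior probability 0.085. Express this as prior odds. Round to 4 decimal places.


Odds = P(H) / P(not H) = 0.085 / 0.915
= 0.0929

0.0929


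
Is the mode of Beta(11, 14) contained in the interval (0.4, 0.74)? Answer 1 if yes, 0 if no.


Mode = (a-1)/(a+b-2) = 10/23 = 0.4348
Interval: (0.4, 0.74)
Contains mode? 1

1


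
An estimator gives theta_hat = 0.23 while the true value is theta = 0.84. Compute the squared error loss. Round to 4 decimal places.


The squared error loss is (theta_hat - theta)^2
= (0.23 - 0.84)^2
= (-0.61)^2 = 0.3721

0.3721


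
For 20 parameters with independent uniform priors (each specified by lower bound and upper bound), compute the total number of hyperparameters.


A uniform prior has 2 hyperparameters per parameter.
Total = 20 * 2 = 40

40


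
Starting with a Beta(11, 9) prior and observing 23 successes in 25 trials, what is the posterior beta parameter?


Posterior beta = prior beta + failures
Failures = 25 - 23 = 2
beta_post = 9 + 2 = 11

11


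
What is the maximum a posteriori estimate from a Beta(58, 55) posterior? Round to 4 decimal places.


The MAP estimate equals the mode of the distribution.
Mode of Beta(a,b) = (a-1)/(a+b-2)
= 57/111
= 0.5135

0.5135


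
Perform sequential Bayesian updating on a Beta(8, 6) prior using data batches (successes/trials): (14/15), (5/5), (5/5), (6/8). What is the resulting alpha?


Accumulate successes: 30
Posterior alpha = prior alpha + sum of successes
= 8 + 30 = 38

38


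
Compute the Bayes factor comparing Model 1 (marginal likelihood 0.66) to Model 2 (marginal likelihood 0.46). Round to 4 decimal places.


BF12 = marginal likelihood of M1 / marginal likelihood of M2
= 0.66/0.46
= 1.4348

1.4348


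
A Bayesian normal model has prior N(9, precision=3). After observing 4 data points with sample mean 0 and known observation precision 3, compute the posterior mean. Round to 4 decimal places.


Posterior mean = (prior_precision * prior_mean + n * data_precision * data_mean) / (prior_precision + n * data_precision)
Numerator = 3*9 + 4*3*0 = 27
Denominator = 3 + 4*3 = 15
Posterior mean = 1.8

1.8


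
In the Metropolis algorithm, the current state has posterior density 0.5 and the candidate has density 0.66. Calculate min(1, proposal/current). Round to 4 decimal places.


Ratio = 0.66/0.5 = 1.32
Acceptance probability = min(1, 1.32)
= 1.0

1.0


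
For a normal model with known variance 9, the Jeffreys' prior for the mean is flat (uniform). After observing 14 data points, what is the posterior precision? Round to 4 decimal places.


Jeffreys' prior for normal mean (known variance) is flat.
Prior precision = 0.
Posterior precision = prior_prec + n/sigma^2 = 0 + 14/9
= 1.5556

1.5556


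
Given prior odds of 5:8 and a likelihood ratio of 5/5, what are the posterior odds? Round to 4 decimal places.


Posterior odds = prior odds * LR
Prior odds = 5/8 = 0.625
LR = 5/5 = 1.0
Posterior odds = 0.625 * 1.0 = 0.625

0.625


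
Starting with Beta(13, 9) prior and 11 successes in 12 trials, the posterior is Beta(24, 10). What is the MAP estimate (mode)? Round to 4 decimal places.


The mode of Beta(a, b) when a > 1 and b > 1 is (a-1)/(a+b-2)
= (24 - 1) / (24 + 10 - 2)
= 23 / 32
= 0.7188

0.7188


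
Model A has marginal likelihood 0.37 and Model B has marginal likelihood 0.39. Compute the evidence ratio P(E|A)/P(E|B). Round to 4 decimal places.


Evidence ratio = P(E|A) / P(E|B)
= 0.37 / 0.39
= 0.9487

0.9487


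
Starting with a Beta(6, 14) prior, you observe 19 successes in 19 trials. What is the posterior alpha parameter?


For a Beta-Binomial conjugate model:
Posterior alpha = prior alpha + number of successes
= 6 + 19 = 25

25


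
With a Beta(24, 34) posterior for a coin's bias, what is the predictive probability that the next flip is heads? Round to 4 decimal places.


The predictive probability equals the posterior mean.
P(next = heads) = alpha / (alpha + beta)
= 24 / 58 = 0.4138

0.4138


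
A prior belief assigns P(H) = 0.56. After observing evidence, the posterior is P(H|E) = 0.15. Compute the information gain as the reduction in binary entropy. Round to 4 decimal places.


H(prior) = -0.56*log2(0.56) - 0.44*log2(0.44)
= 0.9896
H(post) = -0.15*log2(0.15) - 0.85*log2(0.85)
= 0.6098
IG = 0.9896 - 0.6098 = 0.3797

0.3797


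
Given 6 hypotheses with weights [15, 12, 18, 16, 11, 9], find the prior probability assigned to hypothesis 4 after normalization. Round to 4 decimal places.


To normalize, divide each weight by the sum of all weights.
Sum = 81
Prior(H4) = 16/81 = 0.1975

0.1975


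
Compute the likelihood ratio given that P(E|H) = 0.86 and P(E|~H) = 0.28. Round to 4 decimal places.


LR = P(E|H) / P(E|~H)
= 0.86 / 0.28 = 3.0714

3.0714


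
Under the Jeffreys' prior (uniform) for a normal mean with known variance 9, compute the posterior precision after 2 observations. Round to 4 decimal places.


Prior precision = 0 (flat prior).
Post. prec. = 0 + n/var = 2/9 = 0.2222

0.2222


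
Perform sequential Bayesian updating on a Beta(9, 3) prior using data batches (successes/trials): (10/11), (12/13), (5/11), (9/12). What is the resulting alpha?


Accumulate successes: 36
Posterior alpha = prior alpha + sum of successes
= 9 + 36 = 45

45


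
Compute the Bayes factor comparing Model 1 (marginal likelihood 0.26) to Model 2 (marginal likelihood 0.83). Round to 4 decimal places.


BF12 = marginal likelihood of M1 / marginal likelihood of M2
= 0.26/0.83
= 0.3133

0.3133


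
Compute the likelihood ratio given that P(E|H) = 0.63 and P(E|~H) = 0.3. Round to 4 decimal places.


LR = P(E|H) / P(E|~H)
= 0.63 / 0.3 = 2.1

2.1


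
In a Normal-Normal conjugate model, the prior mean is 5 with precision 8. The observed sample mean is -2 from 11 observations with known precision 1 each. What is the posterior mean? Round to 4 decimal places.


Posterior precision = tau0 + n*tau = 8 + 11*1 = 19
Posterior mean = (tau0*mu0 + n*tau*xbar) / posterior_precision
= (8*5 + 11*1*-2) / 19
= 18 / 19 = 0.9474

0.9474


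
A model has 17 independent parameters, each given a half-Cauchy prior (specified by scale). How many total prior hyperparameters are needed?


Each half-Cauchy prior needs 1 hyperparameter (scale).
Total = 1 * 17 = 17

17


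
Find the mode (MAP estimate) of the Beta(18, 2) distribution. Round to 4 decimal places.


For Beta(a,b) with a,b > 1:
Mode = (a-1)/(a+b-2) = (18-1)/(20-2)
= 17/18 = 0.9444

0.9444


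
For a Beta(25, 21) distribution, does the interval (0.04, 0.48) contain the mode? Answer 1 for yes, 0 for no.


Mode of Beta(a,b) = (a-1)/(a+b-2)
= (25-1)/(25+21-2) = 0.5455
Check: 0.04 <= 0.5455 <= 0.48?
Result: 0

0


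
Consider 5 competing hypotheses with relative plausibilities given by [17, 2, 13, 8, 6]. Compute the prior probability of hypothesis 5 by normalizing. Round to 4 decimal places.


Sum of weights = 17 + 2 + 13 + 8 + 6 = 46
Normalized prior for H5 = 6 / 46
= 0.1304

0.1304


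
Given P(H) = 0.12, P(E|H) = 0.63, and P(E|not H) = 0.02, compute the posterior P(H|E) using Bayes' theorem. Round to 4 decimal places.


By Bayes' theorem: P(H|E) = P(E|H)*P(H) / P(E)
P(E) = P(E|H)*P(H) + P(E|not H)*P(not H)
P(E) = 0.63*0.12 + 0.02*0.88 = 0.0932
P(H|E) = 0.63*0.12 / 0.0932 = 0.8112

0.8112


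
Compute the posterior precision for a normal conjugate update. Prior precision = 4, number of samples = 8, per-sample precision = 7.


tau_post = tau_0 + n * tau
= 4 + 8 * 7 = 60

60


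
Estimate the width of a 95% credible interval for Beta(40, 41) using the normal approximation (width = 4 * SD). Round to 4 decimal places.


For Beta(a,b): Var = ab/((a+b)^2(a+b+1))
Var = 0.003, SD = 0.0552
Approximate 95% CI width = 4 * 0.0552 = 0.2208

0.2208


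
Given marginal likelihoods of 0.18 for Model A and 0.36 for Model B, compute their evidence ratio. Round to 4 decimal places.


Ratio = ML(A) / ML(B) = 0.18/0.36
= 0.5

0.5


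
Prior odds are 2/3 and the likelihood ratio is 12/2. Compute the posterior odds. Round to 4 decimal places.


Posterior odds = prior odds * likelihood ratio
= (2/3) * (12/2)
= 24 / 6
= 4.0

4.0


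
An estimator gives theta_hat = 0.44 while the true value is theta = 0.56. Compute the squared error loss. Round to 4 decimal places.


The squared error loss is (theta_hat - theta)^2
= (0.44 - 0.56)^2
= (-0.12)^2 = 0.0144

0.0144


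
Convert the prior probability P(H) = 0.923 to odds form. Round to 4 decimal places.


P(not H) = 1 - 0.923 = 0.077
Odds = 0.923 / 0.077 = 11.987

11.987


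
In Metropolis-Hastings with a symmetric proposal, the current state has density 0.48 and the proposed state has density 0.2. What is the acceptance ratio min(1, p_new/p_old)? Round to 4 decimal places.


Ratio = p_new / p_old = 0.2 / 0.48 = 0.4167
Acceptance = min(1, 0.4167) = 0.4167

0.4167


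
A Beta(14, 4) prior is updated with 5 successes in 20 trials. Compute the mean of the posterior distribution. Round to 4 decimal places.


After update: Beta(19, 19)
Mean = 19 / (19 + 19) = 19 / 38
= 0.5

0.5


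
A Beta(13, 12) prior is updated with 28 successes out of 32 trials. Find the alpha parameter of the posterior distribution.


In the Beta-Binomial conjugate update:
alpha_post = alpha_prior + successes
= 13 + 28
= 41

41


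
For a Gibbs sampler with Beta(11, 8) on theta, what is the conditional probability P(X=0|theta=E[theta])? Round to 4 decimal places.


E[theta] = 11/(11+8) = 0.5789
P(X=0|theta) = 1 - theta = 0.4211

0.4211
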